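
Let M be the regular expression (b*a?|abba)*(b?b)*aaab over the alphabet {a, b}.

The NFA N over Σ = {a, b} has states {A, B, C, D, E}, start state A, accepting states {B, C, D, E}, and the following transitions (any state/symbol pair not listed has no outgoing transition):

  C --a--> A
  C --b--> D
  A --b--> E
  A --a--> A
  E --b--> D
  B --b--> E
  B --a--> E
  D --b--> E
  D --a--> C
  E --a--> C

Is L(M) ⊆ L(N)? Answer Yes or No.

Converting the expression M to a DFA (subset construction, then merging equivalent states) gives the minimal DFA with states {m0, m1, m2, m3, m4}, start state m0, accepting states {m4} and transitions m0: a→m1, b→m0; m1: a→m2, b→m0; m2: a→m3, b→m0; m3: a→m3, b→m4; m4: a→m1, b→m0.
Exploring the product automaton M × N from the start pair (m0, A), following both machines on each input symbol, reaches 8 state pairs: (m0, A), (m1, A), (m0, E), (m2, A), (m1, C), (m0, D), (m3, A), (m4, E).
M accepts in {m4} and N accepts in {B, C, D, E}. The reachable pairs whose M-component is accepting are (m4, E); in each of them the N-component is accepting too, so the product for L(M) \ L(N) (M-component accepting, N-component rejecting) has no reachable accepting pair and the difference is empty.
Hence every string in L(M) is also in L(N).

Yes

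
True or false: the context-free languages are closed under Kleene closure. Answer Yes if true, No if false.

If S₁ is the start symbol of a grammar for L, the grammar with new start symbol S and productions S → S₁S | ε generates L*.
So the context-free languages are closed under Kleene star.

Yes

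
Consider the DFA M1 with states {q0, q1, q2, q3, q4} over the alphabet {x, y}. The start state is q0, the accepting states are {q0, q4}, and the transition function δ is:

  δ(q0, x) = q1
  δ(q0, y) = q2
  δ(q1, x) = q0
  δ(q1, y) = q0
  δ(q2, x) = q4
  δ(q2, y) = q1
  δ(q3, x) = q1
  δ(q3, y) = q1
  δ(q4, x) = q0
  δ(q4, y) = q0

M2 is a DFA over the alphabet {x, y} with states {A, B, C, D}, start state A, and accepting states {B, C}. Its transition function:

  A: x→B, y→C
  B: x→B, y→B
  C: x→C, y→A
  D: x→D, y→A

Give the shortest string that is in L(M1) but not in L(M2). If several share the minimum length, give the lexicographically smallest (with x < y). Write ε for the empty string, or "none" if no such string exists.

ε

The empty string ε is accepted by M1 but not by M2.
Since ε is the unique shortest string, it is the required witness.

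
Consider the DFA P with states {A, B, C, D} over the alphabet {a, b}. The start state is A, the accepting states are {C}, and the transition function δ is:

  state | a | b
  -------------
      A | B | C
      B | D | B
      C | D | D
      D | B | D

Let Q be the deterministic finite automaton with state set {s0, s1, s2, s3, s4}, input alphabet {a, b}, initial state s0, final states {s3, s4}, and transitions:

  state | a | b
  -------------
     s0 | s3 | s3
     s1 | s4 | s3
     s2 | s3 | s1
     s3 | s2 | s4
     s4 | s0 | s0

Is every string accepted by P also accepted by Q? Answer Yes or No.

Exploring the product automaton P × Q from the start pair (A, s0), following both machines on each input symbol, reaches 12 state pairs: (A, s0), (B, s3), (C, s3), (D, s2), (B, s4), (D, s4), (D, s1), (D, s0), (B, s0), (D, s3), (B, s2), (B, s1).
P accepts in {C} and Q accepts in {s3, s4}. The reachable pairs whose P-component is accepting are (C, s3); in each of them the Q-component is accepting too, so the product for L(P) \ L(Q) (P-component accepting, Q-component rejecting) has no reachable accepting pair and the difference is empty.
Hence every string in L(P) is also in L(Q).

Yes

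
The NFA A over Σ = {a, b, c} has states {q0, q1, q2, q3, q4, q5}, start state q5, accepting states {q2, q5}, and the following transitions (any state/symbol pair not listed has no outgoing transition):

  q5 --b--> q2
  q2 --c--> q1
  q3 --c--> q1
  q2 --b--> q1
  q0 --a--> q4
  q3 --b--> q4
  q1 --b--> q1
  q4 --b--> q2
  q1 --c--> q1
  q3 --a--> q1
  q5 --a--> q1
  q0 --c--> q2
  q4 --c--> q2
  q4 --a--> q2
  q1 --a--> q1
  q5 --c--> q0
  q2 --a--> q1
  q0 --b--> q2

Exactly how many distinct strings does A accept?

7

The useful subgraph on states {q0, q2, q4, q5} is acyclic, so L(A) is finite; the longest accepting path visits 4 useful states, giving maximum string length 3.
Counting accepting paths from q5 by length: 1 of length 0, 1 of length 1, 2 of length 2, 3 of length 3. Total 7.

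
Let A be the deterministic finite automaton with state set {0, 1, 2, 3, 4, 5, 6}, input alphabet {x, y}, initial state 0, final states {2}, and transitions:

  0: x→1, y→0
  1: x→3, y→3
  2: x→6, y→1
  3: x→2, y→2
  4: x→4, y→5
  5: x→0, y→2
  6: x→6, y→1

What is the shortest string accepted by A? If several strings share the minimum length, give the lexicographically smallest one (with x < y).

xxx

A breadth-first search from 0 reaches an accepting state first via the path 0 → 1 → 3 → 2 on input xxx.
No string of length < 3 is accepted (BFS exhausts all shorter strings without reaching an accepting state), and xxx is the lexicographically least accepting string of length 3.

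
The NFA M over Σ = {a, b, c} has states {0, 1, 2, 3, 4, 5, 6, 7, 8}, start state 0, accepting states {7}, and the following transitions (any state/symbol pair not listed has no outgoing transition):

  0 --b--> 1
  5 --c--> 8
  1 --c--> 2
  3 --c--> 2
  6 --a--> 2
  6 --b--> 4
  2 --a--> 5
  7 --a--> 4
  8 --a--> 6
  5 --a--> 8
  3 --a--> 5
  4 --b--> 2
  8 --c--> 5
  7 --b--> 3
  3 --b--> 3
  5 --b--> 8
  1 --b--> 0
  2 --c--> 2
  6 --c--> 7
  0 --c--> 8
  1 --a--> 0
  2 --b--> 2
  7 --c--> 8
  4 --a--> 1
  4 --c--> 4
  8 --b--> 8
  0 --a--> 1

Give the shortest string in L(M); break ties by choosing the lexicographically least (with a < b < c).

A breadth-first search from 0 reaches an accepting state first via the path 0 → 8 → 6 → 7 on input cac.
No string of length < 3 is accepted (BFS exhausts all shorter strings without reaching an accepting state), and cac is the lexicographically least accepting string of length 3.

cac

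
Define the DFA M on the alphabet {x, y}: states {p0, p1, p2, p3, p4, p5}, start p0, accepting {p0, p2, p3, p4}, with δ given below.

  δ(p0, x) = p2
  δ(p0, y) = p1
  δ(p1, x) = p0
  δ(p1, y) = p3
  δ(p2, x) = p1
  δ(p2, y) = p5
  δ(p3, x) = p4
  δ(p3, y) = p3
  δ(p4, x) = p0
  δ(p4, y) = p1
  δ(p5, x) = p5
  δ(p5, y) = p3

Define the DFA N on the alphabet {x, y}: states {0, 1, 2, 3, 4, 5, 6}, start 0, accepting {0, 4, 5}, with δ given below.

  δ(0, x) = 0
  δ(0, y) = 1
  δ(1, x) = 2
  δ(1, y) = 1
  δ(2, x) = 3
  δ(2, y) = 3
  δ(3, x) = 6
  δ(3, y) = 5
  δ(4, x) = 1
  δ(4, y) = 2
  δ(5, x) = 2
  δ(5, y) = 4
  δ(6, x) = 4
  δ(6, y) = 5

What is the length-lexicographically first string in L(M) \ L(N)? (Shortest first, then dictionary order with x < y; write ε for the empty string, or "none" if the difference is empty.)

The string yx is accepted by M but not by N.
No shorter string lies in the difference, and yx is the lexicographically first length-2 string in L(M) \ L(N).

yx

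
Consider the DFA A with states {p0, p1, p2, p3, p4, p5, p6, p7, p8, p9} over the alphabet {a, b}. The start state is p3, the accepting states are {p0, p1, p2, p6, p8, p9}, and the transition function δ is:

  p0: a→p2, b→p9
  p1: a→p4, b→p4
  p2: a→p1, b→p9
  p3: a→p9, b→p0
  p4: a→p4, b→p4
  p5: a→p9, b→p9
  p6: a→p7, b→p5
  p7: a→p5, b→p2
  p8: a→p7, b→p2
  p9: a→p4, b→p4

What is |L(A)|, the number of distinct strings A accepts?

The useful subgraph on states {p0, p1, p2, p3, p9} is acyclic, so L(A) is finite; the longest accepting path visits 4 useful states, giving maximum string length 3.
Counting accepting paths from p3 by length: 2 of length 1, 2 of length 2, 2 of length 3. Total 6.

6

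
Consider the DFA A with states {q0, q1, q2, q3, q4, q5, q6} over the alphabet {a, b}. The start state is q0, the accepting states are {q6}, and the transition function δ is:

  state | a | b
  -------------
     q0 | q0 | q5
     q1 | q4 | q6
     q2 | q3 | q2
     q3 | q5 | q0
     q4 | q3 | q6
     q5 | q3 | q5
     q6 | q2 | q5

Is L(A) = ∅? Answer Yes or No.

The states reachable from the start state are {q0, q3, q5}.
None of the accepting states {q6} is reachable, so no string is accepted and L(A) = ∅.

Yes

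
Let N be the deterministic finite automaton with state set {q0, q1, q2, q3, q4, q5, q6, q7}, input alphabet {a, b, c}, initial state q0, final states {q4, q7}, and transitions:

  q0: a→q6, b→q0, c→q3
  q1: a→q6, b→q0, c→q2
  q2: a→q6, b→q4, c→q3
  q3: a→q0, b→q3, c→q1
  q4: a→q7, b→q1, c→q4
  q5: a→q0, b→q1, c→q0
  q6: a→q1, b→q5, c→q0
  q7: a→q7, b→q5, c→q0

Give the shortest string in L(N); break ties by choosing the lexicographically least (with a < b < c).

aacb

A breadth-first search from q0 reaches an accepting state first via the path q0 → q6 → q1 → q2 → q4 on input aacb.
No string of length < 4 is accepted (BFS exhausts all shorter strings without reaching an accepting state), and aacb is the lexicographically least accepting string of length 4.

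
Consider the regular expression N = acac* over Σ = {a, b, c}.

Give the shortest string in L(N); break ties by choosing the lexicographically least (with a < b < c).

aca

By inspection of the expression, no string of length less than 3 matches, and aca is the lexicographically first match of length 3.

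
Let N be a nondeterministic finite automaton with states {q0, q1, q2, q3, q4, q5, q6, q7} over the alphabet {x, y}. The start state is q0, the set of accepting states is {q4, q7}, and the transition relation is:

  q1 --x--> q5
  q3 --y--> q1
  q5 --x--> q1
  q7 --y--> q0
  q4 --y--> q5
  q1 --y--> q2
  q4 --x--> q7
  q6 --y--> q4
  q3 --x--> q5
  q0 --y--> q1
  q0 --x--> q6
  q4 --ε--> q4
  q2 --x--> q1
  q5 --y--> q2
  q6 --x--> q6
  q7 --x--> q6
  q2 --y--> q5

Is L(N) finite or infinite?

State q0 is reachable from the start and can reach an accepting state, and it lies on the cycle q0 → q6 → q4 → q7 → q0.
Traversing that cycle any number of times yields accepted strings of unbounded length, so the language is infinite.

infinite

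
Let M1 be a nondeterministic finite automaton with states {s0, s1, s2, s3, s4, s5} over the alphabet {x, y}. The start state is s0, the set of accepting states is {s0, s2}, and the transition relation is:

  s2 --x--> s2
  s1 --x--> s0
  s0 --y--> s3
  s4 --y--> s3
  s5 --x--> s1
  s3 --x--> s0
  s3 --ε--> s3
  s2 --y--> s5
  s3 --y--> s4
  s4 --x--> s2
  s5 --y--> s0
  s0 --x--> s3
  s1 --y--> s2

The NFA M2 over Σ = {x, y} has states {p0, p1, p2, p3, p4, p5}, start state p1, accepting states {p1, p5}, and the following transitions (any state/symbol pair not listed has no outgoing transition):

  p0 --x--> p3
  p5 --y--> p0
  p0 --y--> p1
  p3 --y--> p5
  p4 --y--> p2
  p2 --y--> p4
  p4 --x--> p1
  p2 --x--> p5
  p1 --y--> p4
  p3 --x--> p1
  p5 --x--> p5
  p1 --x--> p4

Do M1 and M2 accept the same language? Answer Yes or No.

Exploring the product automaton M1 × M2 from the start pair (s0, p1), following both machines on each input symbol, reaches 6 state pairs: (s0, p1), (s3, p4), (s4, p2), (s2, p5), (s5, p0), (s1, p3).
M1 accepts in {s0, s2} and M2 accepts in {p1, p5}. In every reachable pair the two components are either both accepting — (s0, p1), (s2, p5) — or both non-accepting, so no string is accepted by exactly one of the machines: L(M1) \ L(M2) and L(M2) \ L(M1) are both empty.
Hence every string is accepted by M1 iff it is accepted by M2, and the two languages coincide.

Yes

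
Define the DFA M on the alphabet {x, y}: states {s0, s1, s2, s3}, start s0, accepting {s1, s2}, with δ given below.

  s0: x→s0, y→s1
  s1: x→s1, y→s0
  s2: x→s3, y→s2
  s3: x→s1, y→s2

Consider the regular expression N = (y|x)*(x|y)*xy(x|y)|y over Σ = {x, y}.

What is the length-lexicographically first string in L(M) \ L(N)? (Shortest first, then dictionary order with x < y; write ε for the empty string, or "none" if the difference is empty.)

xy

The string xy is accepted by M but not by N.
No shorter string lies in the difference, and xy is the lexicographically first length-2 string in L(M) \ L(N).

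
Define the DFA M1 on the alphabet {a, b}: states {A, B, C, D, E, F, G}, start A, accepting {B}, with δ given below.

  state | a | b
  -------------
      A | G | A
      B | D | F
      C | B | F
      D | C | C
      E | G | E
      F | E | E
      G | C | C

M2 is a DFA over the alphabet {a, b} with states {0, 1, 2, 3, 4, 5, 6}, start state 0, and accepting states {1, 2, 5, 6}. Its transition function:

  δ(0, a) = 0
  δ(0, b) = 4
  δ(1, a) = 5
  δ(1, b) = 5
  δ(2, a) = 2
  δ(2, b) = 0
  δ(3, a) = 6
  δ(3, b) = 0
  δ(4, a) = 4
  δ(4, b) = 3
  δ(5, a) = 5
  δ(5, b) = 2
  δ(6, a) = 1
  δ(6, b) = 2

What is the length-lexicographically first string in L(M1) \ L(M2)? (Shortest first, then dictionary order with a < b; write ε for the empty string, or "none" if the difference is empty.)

aaa

The string aaa is accepted by M1 but not by M2.
No shorter string lies in the difference, and aaa is the lexicographically first length-3 string in L(M1) \ L(M2).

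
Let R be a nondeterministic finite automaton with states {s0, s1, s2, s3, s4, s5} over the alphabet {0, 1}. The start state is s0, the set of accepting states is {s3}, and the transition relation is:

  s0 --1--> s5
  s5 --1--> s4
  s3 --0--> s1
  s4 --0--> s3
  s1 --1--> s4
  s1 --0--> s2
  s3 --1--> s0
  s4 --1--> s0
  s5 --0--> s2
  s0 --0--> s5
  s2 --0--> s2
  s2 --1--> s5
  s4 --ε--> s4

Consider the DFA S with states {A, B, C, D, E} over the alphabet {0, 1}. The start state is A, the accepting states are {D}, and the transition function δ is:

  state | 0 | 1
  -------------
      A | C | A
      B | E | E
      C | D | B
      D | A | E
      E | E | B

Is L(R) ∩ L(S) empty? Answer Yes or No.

Exploring the product automaton R × S from the start pair (s0, A), following both machines on each input symbol, reaches 18 state pairs: (s0, A), (s5, C), (s5, A), (s2, D), (s4, B), (s2, C), (s4, A), (s2, A), (s5, E), (s3, E), (s0, E), (s5, B), (s3, C), (s2, E), (s1, E), (s0, B), (s4, E), (s1, D).
R accepts in {s3} and S accepts in {D}; no reachable pair has both components accepting, so no string drives both machines to acceptance simultaneously and L(R) ∩ L(S) = ∅.
So no string is accepted by both, and the intersection is empty.

Yes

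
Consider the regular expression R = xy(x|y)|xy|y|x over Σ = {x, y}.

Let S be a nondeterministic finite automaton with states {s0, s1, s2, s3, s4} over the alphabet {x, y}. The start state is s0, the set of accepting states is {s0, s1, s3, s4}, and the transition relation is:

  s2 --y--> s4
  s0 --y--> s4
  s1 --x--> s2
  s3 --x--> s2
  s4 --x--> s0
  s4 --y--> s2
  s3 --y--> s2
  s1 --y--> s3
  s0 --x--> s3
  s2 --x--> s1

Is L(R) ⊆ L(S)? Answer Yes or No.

No

The string xy is in L(R) but not in L(S).
So L(R) ⊄ L(S).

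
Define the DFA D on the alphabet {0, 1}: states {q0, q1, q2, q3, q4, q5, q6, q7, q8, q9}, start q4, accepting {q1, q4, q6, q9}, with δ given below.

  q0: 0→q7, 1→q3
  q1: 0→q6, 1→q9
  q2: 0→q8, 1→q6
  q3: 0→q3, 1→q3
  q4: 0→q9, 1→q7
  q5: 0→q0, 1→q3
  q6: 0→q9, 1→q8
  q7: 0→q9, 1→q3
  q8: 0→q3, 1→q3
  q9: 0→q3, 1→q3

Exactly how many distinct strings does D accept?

The useful subgraph on states {q4, q7, q9} is acyclic, so L(D) is finite; the longest accepting path visits 3 useful states, giving maximum string length 2.
Counting accepting paths from q4 by length: 1 of length 0, 1 of length 1, 1 of length 2. Total 3.

3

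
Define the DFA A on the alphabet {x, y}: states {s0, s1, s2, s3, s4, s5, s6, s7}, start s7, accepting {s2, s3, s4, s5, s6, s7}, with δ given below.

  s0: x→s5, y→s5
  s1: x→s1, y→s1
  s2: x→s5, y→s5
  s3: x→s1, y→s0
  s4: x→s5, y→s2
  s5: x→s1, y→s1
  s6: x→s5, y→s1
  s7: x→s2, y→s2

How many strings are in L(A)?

The useful subgraph on states {s2, s5, s7} is acyclic, so L(A) is finite; the longest accepting path visits 3 useful states, giving maximum string length 2.
Counting accepting paths from s7 by length: 1 of length 0, 2 of length 1, 4 of length 2. Total 7.

7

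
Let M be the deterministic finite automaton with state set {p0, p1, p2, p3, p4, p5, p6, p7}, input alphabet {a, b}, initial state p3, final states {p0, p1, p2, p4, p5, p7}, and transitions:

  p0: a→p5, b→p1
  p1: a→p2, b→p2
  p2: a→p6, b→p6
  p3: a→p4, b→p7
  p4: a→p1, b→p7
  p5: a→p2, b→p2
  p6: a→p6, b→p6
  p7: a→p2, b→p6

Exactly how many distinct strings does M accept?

The useful subgraph on states {p1, p2, p3, p4, p7} is acyclic, so L(M) is finite; the longest accepting path visits 4 useful states, giving maximum string length 3.
Counting accepting paths from p3 by length: 2 of length 1, 3 of length 2, 3 of length 3. Total 8.

8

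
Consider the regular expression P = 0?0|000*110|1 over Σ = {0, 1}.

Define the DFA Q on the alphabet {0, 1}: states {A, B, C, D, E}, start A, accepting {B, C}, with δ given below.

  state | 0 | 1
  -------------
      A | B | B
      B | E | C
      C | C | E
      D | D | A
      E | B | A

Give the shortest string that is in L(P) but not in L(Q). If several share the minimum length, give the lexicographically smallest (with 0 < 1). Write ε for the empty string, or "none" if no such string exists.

The string 00 is accepted by P but not by Q.
No shorter string lies in the difference, and 00 is the lexicographically first length-2 string in L(P) \ L(Q).

00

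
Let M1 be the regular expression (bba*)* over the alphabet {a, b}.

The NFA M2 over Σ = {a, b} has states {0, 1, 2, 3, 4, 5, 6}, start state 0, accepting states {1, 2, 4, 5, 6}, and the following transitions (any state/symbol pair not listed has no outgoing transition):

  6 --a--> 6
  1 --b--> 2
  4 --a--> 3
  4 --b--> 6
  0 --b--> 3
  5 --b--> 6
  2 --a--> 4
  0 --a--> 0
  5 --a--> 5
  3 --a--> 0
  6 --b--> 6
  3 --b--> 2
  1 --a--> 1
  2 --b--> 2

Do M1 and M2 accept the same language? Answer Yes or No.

No

The empty string ε is accepted by M1 but rejected by M2.
So L(M1) ≠ L(M2).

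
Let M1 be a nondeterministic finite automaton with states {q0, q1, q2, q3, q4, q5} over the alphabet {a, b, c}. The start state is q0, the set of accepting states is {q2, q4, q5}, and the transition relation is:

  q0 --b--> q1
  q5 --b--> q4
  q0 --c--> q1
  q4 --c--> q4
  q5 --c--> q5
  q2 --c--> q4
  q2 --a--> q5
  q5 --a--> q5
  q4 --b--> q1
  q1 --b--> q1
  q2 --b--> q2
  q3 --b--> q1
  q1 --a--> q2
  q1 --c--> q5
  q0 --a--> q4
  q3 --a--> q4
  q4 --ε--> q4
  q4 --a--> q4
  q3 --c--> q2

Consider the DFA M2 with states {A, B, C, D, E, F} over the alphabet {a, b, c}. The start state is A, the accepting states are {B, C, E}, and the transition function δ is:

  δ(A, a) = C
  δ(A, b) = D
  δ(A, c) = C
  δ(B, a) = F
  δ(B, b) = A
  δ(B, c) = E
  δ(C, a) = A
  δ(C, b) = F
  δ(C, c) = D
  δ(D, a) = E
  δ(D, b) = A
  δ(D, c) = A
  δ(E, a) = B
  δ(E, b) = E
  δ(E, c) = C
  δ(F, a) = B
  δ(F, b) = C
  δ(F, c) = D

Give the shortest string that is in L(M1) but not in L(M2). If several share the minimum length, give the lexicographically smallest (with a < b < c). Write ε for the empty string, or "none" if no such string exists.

aa

The string aa is accepted by M1 but not by M2.
No shorter string lies in the difference, and aa is the lexicographically first length-2 string in L(M1) \ L(M2).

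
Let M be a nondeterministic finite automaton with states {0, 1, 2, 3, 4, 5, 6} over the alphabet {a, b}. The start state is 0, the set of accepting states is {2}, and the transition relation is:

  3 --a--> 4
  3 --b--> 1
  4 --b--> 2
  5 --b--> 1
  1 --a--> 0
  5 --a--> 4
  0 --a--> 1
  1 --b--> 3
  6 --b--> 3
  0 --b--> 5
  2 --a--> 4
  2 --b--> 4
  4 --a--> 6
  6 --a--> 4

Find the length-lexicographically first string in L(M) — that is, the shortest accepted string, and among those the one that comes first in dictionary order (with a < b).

A breadth-first search from 0 reaches an accepting state first via the path 0 → 5 → 4 → 2 on input bab.
No string of length < 3 is accepted (BFS exhausts all shorter strings without reaching an accepting state), and bab is the lexicographically least accepting string of length 3.

bab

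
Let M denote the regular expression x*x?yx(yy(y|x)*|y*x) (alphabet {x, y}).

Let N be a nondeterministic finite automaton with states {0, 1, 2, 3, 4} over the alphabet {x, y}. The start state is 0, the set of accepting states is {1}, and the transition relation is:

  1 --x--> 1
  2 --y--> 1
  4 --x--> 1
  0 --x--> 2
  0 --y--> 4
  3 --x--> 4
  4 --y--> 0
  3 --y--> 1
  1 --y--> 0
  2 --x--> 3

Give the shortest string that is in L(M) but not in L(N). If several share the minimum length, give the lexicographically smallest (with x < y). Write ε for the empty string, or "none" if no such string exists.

yxyx

The string yxyx is accepted by M but not by N.
No shorter string lies in the difference, and yxyx is the lexicographically first length-4 string in L(M) \ L(N).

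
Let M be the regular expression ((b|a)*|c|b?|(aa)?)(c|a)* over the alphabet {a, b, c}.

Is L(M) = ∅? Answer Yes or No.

No

The empty string ε matches the expression, so it belongs to L(M).
Since L(M) contains at least one string, it is not empty.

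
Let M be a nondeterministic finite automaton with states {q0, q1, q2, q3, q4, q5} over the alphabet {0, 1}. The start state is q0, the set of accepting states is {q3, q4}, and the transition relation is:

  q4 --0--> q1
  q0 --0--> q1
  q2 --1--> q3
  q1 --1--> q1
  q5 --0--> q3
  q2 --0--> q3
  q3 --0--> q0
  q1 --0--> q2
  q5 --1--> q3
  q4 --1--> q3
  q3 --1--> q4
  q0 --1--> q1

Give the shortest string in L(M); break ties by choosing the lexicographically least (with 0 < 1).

A breadth-first search from q0 reaches an accepting state first via the path q0 → q1 → q2 → q3 on input 000.
No string of length < 3 is accepted (BFS exhausts all shorter strings without reaching an accepting state), and 000 is the lexicographically least accepting string of length 3.

000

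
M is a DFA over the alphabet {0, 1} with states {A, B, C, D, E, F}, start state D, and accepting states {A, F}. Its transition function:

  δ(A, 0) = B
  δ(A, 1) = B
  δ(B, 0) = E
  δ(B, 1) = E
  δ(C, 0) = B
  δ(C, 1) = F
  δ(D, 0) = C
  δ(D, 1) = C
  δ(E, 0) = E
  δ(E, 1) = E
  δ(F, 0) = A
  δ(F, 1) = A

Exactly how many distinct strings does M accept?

6

The useful subgraph on states {A, C, D, F} is acyclic, so L(M) is finite; the longest accepting path visits 4 useful states, giving maximum string length 3.
Counting accepting paths from D by length: 2 of length 2, 4 of length 3. Total 6.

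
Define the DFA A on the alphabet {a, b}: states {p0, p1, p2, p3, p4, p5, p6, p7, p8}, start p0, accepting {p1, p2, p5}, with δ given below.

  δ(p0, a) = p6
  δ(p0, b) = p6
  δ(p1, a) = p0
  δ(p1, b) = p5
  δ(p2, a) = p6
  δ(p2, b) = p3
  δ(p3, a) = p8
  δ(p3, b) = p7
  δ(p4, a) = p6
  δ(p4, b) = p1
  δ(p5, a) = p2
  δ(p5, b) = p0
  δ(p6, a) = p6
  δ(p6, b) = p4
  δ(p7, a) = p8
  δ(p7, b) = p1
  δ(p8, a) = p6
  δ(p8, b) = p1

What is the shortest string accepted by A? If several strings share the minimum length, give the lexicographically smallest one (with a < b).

A breadth-first search from p0 reaches an accepting state first via the path p0 → p6 → p4 → p1 on input abb.
No string of length < 3 is accepted (BFS exhausts all shorter strings without reaching an accepting state), and abb is the lexicographically least accepting string of length 3.

abb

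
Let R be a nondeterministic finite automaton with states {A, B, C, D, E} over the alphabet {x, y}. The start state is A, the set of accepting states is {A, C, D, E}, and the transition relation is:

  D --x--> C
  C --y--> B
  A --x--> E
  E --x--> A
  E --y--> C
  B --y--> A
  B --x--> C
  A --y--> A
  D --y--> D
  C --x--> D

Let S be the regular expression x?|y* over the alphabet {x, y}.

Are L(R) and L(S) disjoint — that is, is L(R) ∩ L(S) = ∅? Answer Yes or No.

The empty string ε is accepted by both R and S.
Hence L(R) ∩ L(S) ≠ ∅.

No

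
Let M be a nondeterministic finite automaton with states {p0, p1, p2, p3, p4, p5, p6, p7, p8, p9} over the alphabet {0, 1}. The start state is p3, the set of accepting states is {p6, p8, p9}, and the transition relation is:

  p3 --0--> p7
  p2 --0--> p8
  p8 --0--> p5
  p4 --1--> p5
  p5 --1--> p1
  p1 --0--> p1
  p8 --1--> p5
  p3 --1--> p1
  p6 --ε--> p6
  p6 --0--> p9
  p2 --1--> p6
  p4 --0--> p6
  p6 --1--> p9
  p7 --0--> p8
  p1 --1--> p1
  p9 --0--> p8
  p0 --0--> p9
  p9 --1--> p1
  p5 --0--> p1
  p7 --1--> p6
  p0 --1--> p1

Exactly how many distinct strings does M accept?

6

The useful subgraph on states {p3, p6, p7, p8, p9} is acyclic, so L(M) is finite; the longest accepting path visits 5 useful states, giving maximum string length 4.
Counting accepting paths from p3 by length: 2 of length 2, 2 of length 3, 2 of length 4. Total 6.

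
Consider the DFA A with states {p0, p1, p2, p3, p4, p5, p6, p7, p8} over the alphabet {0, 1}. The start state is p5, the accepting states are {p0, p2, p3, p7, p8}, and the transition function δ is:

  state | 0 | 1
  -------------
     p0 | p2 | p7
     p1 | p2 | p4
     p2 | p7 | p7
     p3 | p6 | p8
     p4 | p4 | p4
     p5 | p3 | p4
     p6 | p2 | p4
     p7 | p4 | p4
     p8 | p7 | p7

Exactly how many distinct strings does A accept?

The useful subgraph on states {p2, p3, p5, p6, p7, p8} is acyclic, so L(A) is finite; the longest accepting path visits 5 useful states, giving maximum string length 4.
Counting accepting paths from p5 by length: 1 of length 1, 1 of length 2, 3 of length 3, 2 of length 4. Total 7.

7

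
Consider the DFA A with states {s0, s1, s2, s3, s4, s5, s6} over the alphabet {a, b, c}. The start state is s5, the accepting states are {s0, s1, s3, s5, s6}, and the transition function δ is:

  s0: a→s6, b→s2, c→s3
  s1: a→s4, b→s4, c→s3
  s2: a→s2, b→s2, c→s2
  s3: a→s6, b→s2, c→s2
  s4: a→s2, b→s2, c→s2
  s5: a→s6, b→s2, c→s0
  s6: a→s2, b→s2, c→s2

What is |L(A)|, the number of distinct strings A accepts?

6

The useful subgraph on states {s0, s3, s5, s6} is acyclic, so L(A) is finite; the longest accepting path visits 4 useful states, giving maximum string length 3.
Counting accepting paths from s5 by length: 1 of length 0, 2 of length 1, 2 of length 2, 1 of length 3. Total 6.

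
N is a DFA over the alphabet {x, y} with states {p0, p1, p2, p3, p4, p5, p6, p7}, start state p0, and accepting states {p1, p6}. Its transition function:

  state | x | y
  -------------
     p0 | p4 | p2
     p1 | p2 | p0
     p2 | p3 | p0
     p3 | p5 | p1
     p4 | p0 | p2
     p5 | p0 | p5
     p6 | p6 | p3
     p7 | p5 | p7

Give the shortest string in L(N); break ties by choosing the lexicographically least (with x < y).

A breadth-first search from p0 reaches an accepting state first via the path p0 → p2 → p3 → p1 on input yxy.
No string of length < 3 is accepted (BFS exhausts all shorter strings without reaching an accepting state), and yxy is the lexicographically least accepting string of length 3.

yxy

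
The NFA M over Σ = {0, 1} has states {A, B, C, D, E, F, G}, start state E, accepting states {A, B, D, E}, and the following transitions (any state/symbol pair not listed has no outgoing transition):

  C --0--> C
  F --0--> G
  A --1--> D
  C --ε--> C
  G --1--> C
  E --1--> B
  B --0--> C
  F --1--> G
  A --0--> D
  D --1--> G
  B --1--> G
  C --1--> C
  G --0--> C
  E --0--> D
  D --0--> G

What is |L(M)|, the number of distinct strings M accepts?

The useful subgraph on states {B, D, E} is acyclic, so L(M) is finite; the longest accepting path visits 2 useful states, giving maximum string length 1.
Counting accepting paths from E by length: 1 of length 0, 2 of length 1. Total 3.

3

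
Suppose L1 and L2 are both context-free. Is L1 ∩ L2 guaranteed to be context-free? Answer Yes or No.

No

{aⁿbⁿcᵐ : m,n≥0} and {aᵐbⁿcⁿ : m,n≥0} are both context-free, but their intersection {aⁿbⁿcⁿ : n≥0} is not (pumping lemma).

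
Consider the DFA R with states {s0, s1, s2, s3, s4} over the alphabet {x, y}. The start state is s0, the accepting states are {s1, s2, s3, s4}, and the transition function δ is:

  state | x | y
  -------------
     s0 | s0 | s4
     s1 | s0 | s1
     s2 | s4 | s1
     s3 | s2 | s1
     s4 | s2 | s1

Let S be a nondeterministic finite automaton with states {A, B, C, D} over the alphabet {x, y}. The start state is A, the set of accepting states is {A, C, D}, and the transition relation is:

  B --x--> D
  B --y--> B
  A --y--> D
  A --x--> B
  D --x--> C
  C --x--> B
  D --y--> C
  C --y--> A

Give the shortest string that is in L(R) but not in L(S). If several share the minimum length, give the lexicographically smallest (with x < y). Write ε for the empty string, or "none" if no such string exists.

The string xy is accepted by R but not by S.
No shorter string lies in the difference, and xy is the lexicographically first length-2 string in L(R) \ L(S).

xy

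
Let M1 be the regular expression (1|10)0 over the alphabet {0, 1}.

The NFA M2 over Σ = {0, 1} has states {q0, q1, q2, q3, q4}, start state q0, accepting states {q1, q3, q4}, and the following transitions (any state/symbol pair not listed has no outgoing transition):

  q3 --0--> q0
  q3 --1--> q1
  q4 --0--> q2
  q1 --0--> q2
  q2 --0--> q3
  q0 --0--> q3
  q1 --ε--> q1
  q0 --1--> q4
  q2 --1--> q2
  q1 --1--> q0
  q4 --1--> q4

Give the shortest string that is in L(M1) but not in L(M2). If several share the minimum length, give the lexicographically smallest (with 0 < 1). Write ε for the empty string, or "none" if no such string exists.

10

The string 10 is accepted by M1 but not by M2.
No shorter string lies in the difference, and 10 is the lexicographically first length-2 string in L(M1) \ L(M2).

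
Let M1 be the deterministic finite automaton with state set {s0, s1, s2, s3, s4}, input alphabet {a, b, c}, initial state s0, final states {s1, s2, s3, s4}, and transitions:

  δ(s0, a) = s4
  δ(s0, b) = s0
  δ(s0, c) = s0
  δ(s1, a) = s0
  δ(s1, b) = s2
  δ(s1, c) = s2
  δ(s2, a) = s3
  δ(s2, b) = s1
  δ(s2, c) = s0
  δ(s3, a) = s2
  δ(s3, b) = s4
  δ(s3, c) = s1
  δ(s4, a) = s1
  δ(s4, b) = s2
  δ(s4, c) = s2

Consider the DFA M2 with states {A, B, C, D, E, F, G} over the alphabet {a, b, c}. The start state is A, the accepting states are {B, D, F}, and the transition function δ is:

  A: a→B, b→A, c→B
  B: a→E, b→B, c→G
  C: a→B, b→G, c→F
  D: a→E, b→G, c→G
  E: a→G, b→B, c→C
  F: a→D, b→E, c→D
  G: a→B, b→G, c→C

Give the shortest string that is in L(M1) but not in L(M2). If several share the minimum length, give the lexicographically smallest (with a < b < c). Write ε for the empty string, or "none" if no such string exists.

aa

The string aa is accepted by M1 but not by M2.
No shorter string lies in the difference, and aa is the lexicographically first length-2 string in L(M1) \ L(M2).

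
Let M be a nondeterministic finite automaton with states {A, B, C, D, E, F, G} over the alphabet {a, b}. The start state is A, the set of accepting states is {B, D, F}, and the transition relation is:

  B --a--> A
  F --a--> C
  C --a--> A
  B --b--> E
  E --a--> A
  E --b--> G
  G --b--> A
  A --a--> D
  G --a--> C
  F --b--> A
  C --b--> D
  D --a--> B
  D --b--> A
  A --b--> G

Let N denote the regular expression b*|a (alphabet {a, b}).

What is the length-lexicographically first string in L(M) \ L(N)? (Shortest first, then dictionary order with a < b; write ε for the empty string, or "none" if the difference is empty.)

The string aa is accepted by M but not by N.
No shorter string lies in the difference, and aa is the lexicographically first length-2 string in L(M) \ L(N).

aa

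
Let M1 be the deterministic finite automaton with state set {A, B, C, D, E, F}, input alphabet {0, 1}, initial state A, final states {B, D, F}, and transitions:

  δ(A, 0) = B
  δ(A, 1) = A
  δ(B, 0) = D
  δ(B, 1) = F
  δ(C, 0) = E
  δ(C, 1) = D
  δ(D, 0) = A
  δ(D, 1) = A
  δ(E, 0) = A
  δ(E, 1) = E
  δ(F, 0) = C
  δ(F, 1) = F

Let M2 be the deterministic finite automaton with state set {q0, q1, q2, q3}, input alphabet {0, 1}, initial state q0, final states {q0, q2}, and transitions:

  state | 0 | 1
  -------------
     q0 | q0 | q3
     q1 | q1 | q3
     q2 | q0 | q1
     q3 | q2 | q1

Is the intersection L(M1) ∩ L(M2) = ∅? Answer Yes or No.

No

The string 0 is accepted by both M1 and M2.
Hence L(M1) ∩ L(M2) ≠ ∅.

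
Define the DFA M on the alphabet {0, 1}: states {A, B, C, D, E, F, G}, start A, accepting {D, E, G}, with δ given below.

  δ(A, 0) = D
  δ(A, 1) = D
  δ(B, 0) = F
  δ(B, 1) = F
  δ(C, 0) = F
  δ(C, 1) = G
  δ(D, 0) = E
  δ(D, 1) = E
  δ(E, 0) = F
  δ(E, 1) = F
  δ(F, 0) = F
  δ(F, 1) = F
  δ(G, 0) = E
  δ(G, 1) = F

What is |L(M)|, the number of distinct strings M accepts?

6

The useful subgraph on states {A, D, E} is acyclic, so L(M) is finite; the longest accepting path visits 3 useful states, giving maximum string length 2.
Counting accepting paths from A by length: 2 of length 1, 4 of length 2. Total 6.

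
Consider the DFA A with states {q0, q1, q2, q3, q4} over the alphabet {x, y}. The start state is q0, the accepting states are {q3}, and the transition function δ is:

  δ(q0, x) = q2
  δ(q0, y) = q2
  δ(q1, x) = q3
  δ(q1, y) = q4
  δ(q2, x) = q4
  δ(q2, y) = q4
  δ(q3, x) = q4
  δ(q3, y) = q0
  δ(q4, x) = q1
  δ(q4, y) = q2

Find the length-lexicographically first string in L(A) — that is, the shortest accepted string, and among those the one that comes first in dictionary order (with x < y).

A breadth-first search from q0 reaches an accepting state first via the path q0 → q2 → q4 → q1 → q3 on input xxxx.
No string of length < 4 is accepted (BFS exhausts all shorter strings without reaching an accepting state), and xxxx is the lexicographically least accepting string of length 4.

xxxx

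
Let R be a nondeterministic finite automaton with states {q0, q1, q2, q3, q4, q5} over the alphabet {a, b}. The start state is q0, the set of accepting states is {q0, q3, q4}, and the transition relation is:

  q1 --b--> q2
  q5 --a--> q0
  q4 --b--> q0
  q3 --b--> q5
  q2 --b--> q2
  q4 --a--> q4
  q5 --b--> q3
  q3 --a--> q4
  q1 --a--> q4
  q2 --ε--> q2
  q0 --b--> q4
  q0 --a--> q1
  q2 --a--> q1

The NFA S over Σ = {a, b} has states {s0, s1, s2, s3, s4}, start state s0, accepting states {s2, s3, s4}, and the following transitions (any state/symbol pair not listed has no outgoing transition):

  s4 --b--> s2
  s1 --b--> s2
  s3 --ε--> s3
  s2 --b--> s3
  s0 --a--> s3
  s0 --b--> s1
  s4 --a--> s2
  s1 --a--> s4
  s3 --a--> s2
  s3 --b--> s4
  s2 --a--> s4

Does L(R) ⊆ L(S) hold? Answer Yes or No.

No

The empty string ε is in L(R) but not in L(S).
So L(R) ⊄ L(S).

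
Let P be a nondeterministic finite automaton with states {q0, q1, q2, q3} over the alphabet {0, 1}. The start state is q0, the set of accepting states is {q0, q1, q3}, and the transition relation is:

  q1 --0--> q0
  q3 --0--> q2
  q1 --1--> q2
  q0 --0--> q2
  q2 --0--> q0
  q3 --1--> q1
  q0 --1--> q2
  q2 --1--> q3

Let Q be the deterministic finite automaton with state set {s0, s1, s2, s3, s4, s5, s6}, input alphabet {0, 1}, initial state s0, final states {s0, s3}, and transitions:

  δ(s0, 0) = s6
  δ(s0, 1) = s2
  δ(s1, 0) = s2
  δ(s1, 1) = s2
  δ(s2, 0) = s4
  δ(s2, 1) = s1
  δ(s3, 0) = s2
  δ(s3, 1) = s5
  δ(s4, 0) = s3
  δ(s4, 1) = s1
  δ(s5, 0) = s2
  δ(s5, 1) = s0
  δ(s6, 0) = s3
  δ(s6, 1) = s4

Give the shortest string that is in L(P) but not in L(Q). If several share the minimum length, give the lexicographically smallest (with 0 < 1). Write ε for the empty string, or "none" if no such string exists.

01

The string 01 is accepted by P but not by Q.
No shorter string lies in the difference, and 01 is the lexicographically first length-2 string in L(P) \ L(Q).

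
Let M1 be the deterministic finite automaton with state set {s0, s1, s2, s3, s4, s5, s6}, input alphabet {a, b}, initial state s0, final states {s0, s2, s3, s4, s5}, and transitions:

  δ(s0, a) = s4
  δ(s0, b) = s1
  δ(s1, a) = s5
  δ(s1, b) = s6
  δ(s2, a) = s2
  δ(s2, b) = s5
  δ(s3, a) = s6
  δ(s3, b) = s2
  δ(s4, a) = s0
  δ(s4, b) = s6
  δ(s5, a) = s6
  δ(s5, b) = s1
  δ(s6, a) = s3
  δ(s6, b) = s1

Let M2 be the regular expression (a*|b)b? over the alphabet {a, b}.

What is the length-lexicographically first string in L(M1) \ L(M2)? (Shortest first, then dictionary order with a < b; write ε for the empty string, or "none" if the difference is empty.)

The string ba is accepted by M1 but not by M2.
No shorter string lies in the difference, and ba is the lexicographically first length-2 string in L(M1) \ L(M2).

ba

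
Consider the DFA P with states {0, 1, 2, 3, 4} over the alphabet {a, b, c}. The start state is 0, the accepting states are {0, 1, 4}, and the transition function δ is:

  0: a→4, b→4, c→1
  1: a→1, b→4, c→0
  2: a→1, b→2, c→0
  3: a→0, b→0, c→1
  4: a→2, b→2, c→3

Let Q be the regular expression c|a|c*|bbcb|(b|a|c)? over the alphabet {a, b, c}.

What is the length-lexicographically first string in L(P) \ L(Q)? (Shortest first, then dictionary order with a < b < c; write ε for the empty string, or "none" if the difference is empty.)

ca

The string ca is accepted by P but not by Q.
No shorter string lies in the difference, and ca is the lexicographically first length-2 string in L(P) \ L(Q).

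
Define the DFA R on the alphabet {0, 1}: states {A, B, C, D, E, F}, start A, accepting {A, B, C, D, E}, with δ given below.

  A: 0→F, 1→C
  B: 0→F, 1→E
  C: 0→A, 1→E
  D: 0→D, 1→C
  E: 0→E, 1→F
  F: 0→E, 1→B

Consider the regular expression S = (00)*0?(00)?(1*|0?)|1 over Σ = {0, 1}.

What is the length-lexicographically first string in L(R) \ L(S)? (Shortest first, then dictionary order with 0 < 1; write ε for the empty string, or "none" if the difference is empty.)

10

The string 10 is accepted by R but not by S.
No shorter string lies in the difference, and 10 is the lexicographically first length-2 string in L(R) \ L(S).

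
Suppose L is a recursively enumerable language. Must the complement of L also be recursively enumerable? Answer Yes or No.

No

If both L and its complement were r.e., running the two recognisers in parallel would decide L, so L would be recursive; but there are r.e. languages that are not recursive (e.g. the halting problem), and their complements are therefore not r.e.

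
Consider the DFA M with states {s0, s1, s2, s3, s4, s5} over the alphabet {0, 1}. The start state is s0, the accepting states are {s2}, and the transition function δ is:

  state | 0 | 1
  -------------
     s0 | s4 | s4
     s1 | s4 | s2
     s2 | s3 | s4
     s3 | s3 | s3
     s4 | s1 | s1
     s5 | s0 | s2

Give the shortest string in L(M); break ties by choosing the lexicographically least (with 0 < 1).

001

A breadth-first search from s0 reaches an accepting state first via the path s0 → s4 → s1 → s2 on input 001.
No string of length < 3 is accepted (BFS exhausts all shorter strings without reaching an accepting state), and 001 is the lexicographically least accepting string of length 3.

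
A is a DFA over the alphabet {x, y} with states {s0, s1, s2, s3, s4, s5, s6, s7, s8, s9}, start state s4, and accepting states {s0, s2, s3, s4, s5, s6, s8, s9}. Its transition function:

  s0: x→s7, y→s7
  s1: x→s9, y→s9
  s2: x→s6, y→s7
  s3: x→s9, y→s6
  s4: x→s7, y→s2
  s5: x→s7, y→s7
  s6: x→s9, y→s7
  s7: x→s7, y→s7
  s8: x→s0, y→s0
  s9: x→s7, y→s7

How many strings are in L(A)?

4

The useful subgraph on states {s2, s4, s6, s9} is acyclic, so L(A) is finite; the longest accepting path visits 4 useful states, giving maximum string length 3.
Counting accepting paths from s4 by length: 1 of length 0, 1 of length 1, 1 of length 2, 1 of length 3. Total 4.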